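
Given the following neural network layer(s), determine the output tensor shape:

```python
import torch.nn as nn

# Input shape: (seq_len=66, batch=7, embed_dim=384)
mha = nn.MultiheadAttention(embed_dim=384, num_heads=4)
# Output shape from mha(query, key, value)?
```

Input: (66, 7, 384) -> Output: (66, 7, 384)

Answer: (66, 7, 384)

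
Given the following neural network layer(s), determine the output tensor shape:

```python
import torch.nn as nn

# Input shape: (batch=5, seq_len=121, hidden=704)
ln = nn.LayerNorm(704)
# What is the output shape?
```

Input: (5, 121, 704) -> Output: (5, 121, 704)

Answer: (5, 121, 704)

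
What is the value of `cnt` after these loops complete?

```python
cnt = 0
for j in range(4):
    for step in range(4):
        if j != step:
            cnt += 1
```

4² - 4 (exclude diagonal)
`cnt` takes the values: 0 → 1 → 2 → 3 → 4 → 5 → 6 → 7 → 8 → 9 → 10 → 11 → 12

Answer: 12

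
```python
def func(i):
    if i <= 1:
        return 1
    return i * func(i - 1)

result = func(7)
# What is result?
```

func(7) = 7 * 6 * 5 * 4 * 3 * 2 * 1 = 5040

Answer: 5040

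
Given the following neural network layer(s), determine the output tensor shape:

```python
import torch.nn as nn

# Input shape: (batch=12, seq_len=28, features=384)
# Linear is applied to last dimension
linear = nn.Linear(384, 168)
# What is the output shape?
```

Input: (12, 28, 384) -> Output: (12, 28, 168)

Answer: (12, 28, 168)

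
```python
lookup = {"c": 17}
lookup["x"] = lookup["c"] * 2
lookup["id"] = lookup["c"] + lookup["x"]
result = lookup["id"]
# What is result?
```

Trace:
`lookup = {"c": 17}` → lookup = {'c': 17}
`lookup["x"] = lookup["c"] * 2` → lookup = {'c': 17, 'x': 34}
`lookup["id"] = lookup["c"] + lookup["x"]` → lookup = {'c': 17, 'x': 34, 'id': 51}
`result = lookup["id"]` → result = 51
So result = 51

Answer: 51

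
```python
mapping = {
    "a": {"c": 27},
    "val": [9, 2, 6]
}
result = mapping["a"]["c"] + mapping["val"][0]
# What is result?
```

Trace:
`mapping = { ...` → mapping = {'a': {'c': 27}, 'val': [9, 2, 6]}
`result = mapping["a"]["c"] + mapping["val"][0]` → result = 36
So result = 36

Answer: 36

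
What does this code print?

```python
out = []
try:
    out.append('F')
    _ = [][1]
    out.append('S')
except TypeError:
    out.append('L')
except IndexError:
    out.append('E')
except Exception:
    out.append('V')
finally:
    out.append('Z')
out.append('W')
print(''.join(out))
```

Execution trace: 'F' (try body) → 'E' (except IndexError) → 'Z' (finally) → 'W' (after the try/except). Output: FEZW

Answer: FEZW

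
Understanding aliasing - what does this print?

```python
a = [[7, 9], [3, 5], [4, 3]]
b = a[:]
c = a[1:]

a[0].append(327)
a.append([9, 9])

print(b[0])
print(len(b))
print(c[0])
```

Key concept: slice with nested mutation.
Step by step:
`a = [[7, 9], [3, 5], [4, 3]]` → a = [[7, 9], [3, 5], [4, 3]]
`b = a[:]` → b = [[7, 9], [3, 5], [4, 3]]
`c = a[1:]` → c = [[3, 5], [4, 3]]
`a[0].append(327)` → a = [[7, 9, 327], [3, 5], [4, 3]]; b = [[7, 9, 327], [3, 5], [4, 3]]
`a.append([9, 9])` → a = [[7, 9, 327], [3, 5], [4, 3], [9, 9]]
`print(b[0])` → prints [7, 9, 327]
`print(len(b))` → prints 3
`print(c[0])` → prints [3, 5]

Answer:
[7, 9, 327]
3
[3, 5]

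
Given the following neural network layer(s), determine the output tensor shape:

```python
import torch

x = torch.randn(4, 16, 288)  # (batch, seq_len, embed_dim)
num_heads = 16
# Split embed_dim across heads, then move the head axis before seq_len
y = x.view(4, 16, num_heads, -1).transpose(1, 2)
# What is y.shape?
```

Input: (4, 16, 288) -> head_dim = 288 // 16 = 18; after view: (4, 16, 16, 18) -> after transpose(1, 2): (4, 16, 16, 18) -> Output: (4, 16, 16, 18)

Answer: (4, 16, 16, 18)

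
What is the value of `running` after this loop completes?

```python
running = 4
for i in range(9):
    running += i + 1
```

Start at 4, add 1 to 9 = 49
`running` takes the values: 4 → 5 → 7 → 10 → 14 → 19 → 25 → 32 → 40 → 49

Answer: 49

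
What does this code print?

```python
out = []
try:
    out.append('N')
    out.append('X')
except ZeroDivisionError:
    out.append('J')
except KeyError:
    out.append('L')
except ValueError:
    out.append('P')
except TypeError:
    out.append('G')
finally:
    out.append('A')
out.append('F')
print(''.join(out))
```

Execution trace: 'N' (try body) → 'X' (try body, no exception) → 'A' (finally) → 'F' (after the try/except). Output: NXAF

Answer: NXAF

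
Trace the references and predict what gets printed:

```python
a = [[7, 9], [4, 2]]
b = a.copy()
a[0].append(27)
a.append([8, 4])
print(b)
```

Key concept: shallow copy with nested lists.
Step by step:
`a = [[7, 9], [4, 2]]` → a = [[7, 9], [4, 2]]
`b = a.copy()` → b = [[7, 9], [4, 2]]
`a[0].append(27)` → a = [[7, 9, 27], [4, 2]]; b = [[7, 9, 27], [4, 2]]
`a.append([8, 4])` → a = [[7, 9, 27], [4, 2], [8, 4]]
`print(b)` → prints [[7, 9, 27], [4, 2]]

Answer: [[7, 9, 27], [4, 2]]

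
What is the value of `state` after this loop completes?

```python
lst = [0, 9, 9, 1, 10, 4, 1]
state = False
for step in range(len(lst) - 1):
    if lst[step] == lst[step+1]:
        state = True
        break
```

Check consecutive duplicates in [0, 9, 9, 1, 10, 4, 1]
`state` takes the values: False → True

Answer: True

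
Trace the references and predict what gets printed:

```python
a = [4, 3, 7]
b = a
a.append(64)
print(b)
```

Key concept: basic list aliasing.
Step by step:
`a = [4, 3, 7]` → a = [4, 3, 7]
`b = a` → b = [4, 3, 7] (same object as a)
`a.append(64)` → a = [4, 3, 7, 64] (same object as b); b = [4, 3, 7, 64] (same object as a)
`print(b)` → prints [4, 3, 7, 64]

Answer: [4, 3, 7, 64]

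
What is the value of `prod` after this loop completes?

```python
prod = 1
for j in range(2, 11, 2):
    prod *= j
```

Product of even numbers 2 to 10
`prod` takes the values: 1 → 2 → 8 → 48 → 384 → 3840

Answer: 3840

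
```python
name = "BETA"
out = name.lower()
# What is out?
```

Trace:
`name = "BETA"` → name = 'BETA'
`out = name.lower()` → out = 'beta'
So out = 'beta'

Answer: 'beta'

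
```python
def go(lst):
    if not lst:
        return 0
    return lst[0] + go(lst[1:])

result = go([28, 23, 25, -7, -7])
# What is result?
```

28 + 23 + 25 + (-7) + (-7) + 0 = 62

Answer: 62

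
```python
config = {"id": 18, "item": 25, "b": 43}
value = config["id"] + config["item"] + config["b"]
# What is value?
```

Trace:
`config = {"id": 18, "item": 25, "b": 43}` → config = {'id': 18, 'item': 25, 'b': 43}
`value = config["id"] + config["item"] + config["b"]` → value = 86
So value = 86

Answer: 86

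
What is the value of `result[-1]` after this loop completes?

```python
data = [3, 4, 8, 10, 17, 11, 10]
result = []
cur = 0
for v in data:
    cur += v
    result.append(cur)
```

Cumulative sum ends at 63
`result` takes the values: [] → [3] → [3, 7] → [3, 7, 15] → [3, 7, 15, 25] → [3, 7, 15, 25, 42] → [3, 7, 15, 25, 42, 53] → [3, 7, 15, 25, 42, 53, 63]
So `result[-1]` = 63

Answer: 63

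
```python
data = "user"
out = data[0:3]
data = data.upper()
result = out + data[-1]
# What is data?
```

Trace:
`data = "user"` → data = 'user'
`out = data[0:3]` → out = 'use'
`data = data.upper()` → data = 'USER'
`result = out + data[-1]` → result = 'useR'
So data = 'USER'

Answer: 'USER'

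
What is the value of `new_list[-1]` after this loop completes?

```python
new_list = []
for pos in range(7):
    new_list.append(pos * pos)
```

Last element of squares 0 to 6
`new_list` takes the values: [] → [0] → [0, 1] → [0, 1, 4] → [0, 1, 4, 9] → [0, 1, 4, 9, 16] → [0, 1, 4, 9, 16, 25] → [0, 1, 4, 9, 16, 25, 36]
So `new_list[-1]` = 36

Answer: 36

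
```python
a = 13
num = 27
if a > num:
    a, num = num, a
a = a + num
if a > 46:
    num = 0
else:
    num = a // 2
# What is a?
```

Trace:
`a = 13` → a = 13
`num = 27` → num = 27
`if a > num: ...` → a > num is False → no variable changes
`a = a + num` → a = 40
`if a > 46: ...` → a > 46 is False, take else branch → num = 20
So a = 40

Answer: 40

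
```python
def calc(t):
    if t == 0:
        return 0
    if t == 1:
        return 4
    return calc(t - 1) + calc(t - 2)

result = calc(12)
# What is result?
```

Build up from base cases: calc(0)=0, calc(1)=4, calc(2)=4, calc(3)=8, calc(4)=12, calc(5)=20, calc(6)=32, ..., calc(12)=576

Answer: 576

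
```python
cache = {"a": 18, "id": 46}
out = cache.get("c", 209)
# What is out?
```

Trace:
`cache = {"a": 18, "id": 46}` → cache = {'a': 18, 'id': 46}
`out = cache.get("c", 209)` → out = 209
So out = 209

Answer: 209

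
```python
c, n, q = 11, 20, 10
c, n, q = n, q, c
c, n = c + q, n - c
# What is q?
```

Trace:
`c, n, q = 11, 20, 10` → c = 11; n = 20; q = 10
`c, n, q = n, q, c` → c = 20; n = 10; q = 11
`c, n = c + q, n - c` → c = 31; n = -10
So q = 11

Answer: 11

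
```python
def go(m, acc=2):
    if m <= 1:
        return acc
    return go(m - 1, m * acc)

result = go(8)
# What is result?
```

Accumulator trace (n, acc): (8, 2) -> (7, 16) -> (6, 112) -> (5, 672) -> (4, 3360) -> (3, 13440) -> (2, 40320) -> (1, 80640) -> return 80640

Answer: 80640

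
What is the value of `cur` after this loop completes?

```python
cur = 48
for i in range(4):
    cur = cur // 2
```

Halve 4 times: 48 // 2^4 = 3
`cur` takes the values: 48 → 24 → 12 → 6 → 3

Answer: 3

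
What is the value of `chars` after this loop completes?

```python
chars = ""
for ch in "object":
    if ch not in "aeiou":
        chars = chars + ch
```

Remove vowels from 'object'
`chars` takes the values: "" → "b" → "bj" → "bjc" → "bjct"

Answer: "bjct"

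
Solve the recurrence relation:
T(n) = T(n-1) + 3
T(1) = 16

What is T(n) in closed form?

Unrolling: T(n) = T(1) + 3·(n-1) = 16 + 3(n-1) = 3n + 13.

Answer: T(n) = 3n + 13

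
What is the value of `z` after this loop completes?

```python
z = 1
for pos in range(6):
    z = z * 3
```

Multiply by 3, 6 times: 1 * 3^6 = 729
`z` takes the values: 1 → 3 → 9 → 27 → 81 → 243 → 729

Answer: 729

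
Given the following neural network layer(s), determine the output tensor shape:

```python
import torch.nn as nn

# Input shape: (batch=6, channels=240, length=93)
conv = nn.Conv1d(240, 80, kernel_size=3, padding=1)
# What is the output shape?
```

Input: (6, 240, 93) -> Output: (6, 80, 93)

Answer: (6, 80, 93)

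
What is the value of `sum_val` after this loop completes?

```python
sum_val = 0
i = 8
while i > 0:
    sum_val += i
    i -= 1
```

Sum 8 down to 1
`sum_val` takes the values: 0 → 8 → 15 → 21 → 26 → 30 → 33 → 35 → 36

Answer: 36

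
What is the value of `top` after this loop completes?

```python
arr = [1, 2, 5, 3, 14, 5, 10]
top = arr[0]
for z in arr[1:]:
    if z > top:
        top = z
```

Maximum of [1, 2, 5, 3, 14, 5, 10]
`top` takes the values: 1 → 2 → 5 → 14

Answer: 14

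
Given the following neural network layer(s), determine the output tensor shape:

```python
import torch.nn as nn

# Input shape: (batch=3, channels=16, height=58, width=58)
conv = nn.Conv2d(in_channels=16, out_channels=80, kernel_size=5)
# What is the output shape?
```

Input: (3, 16, 58, 58) -> Output: (3, 80, 54, 54)

Answer: (3, 80, 54, 54)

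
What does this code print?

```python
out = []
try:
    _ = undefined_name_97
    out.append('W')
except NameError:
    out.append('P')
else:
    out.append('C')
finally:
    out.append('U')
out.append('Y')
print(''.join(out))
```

Execution trace: 'P' (except NameError) → 'U' (finally) → 'Y' (after the try/except). Output: PUY

Answer: PUY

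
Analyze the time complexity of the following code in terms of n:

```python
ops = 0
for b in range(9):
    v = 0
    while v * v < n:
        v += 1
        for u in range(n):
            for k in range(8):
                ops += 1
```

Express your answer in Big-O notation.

Each loop level contributes: 1 × √n × n × 1. Multiplying the contributions gives O(n√n).

Answer: O(n√n)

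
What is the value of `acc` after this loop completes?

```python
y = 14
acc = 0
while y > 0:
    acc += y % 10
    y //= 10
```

Sum digits of 14
`acc` takes the values: 0 → 4 → 5

Answer: 5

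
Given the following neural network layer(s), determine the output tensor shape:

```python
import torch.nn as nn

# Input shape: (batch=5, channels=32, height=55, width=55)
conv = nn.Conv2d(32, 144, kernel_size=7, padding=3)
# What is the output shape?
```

Input: (5, 32, 55, 55) -> Output: (5, 144, 55, 55)

Answer: (5, 144, 55, 55)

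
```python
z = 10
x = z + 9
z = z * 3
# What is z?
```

Trace:
`z = 10` → z = 10
`x = z + 9` → x = 19
`z = z * 3` → z = 30
So z = 30

Answer: 30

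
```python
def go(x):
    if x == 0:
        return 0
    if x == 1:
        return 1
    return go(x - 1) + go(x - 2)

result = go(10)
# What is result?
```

Build up from base cases: go(0)=0, go(1)=1, go(2)=1, go(3)=2, go(4)=3, go(5)=5, go(6)=8, ..., go(10)=55

Answer: 55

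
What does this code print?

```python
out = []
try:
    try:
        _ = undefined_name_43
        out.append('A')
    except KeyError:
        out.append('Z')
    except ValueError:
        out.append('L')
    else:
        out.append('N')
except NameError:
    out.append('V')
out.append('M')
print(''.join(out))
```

Execution trace: 'V' (outer except NameError) → 'M' (after the try/except). Output: VM

Answer: VM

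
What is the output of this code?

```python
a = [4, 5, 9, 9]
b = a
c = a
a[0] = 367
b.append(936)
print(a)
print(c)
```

Key concept: multiple aliases.
Step by step:
`a = [4, 5, 9, 9]` → a = [4, 5, 9, 9]
`b = a` → b = [4, 5, 9, 9] (same object as a)
`c = a` → c = [4, 5, 9, 9] (same object as a, b)
`a[0] = 367` → a = [367, 5, 9, 9] (same object as b, c); b = [367, 5, 9, 9] (same object as a, c); c = [367, 5, 9, 9] (same object as a, b)
`b.append(936)` → a = [367, 5, 9, 9, 936] (same object as b, c); b = [367, 5, 9, 9, 936] (same object as a, c); c = [367, 5, 9, 9, 936] (same object as a, b)
`print(a)` → prints [367, 5, 9, 9, 936]
`print(c)` → prints [367, 5, 9, 9, 936]

Answer:
[367, 5, 9, 9, 936]
[367, 5, 9, 9, 936]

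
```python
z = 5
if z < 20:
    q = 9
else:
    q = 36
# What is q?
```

Trace:
`z = 5` → z = 5
`if z < 20: ...` → z < 20 is True → q = 9
So q = 9

Answer: 9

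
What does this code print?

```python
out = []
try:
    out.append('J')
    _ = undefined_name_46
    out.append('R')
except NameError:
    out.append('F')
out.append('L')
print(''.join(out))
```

Execution trace: 'J' (try body) → 'F' (except NameError) → 'L' (after the try/except). Output: JFL

Answer: JFL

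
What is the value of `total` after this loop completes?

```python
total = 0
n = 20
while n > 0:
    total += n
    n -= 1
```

Sum 20 down to 1
`total` takes the values: 0 → 20 → 39 → 57 → 74 → 90 → 105 → 119 → 132 → 144 → 155 → 165 → 174 → 182 → 189 → 195 → 200 → 204 → 207 → 209 → 210

Answer: 210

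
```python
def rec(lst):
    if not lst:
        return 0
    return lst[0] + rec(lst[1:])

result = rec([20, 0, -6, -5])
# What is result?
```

20 + 0 + (-6) + (-5) + 0 = 9

Answer: 9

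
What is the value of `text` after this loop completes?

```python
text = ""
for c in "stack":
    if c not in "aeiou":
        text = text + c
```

Remove vowels from 'stack'
`text` takes the values: "" → "s" → "st" → "stc" → "stck"

Answer: "stck"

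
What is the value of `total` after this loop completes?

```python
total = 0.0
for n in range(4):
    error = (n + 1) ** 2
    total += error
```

Sum of squared losses 1² + 2² + ... + 4²
`total` takes the values: 0.0 → 1.0 → 5.0 → 14.0 → 30.0

Answer: 30.0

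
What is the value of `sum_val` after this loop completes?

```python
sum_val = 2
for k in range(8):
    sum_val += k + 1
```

Start at 2, add 1 to 8 = 38
`sum_val` takes the values: 2 → 3 → 5 → 8 → 12 → 17 → 23 → 30 → 38

Answer: 38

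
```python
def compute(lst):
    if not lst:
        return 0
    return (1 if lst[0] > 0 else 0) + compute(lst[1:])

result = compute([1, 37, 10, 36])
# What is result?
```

Count of positive elements in [1, 37, 10, 36] = 4

Answer: 4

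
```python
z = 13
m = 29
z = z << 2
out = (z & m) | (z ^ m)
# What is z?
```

Trace:
`z = 13` → z = 13
`m = 29` → m = 29
`z = z << 2` → z = 52
`out = (z & m) | (z ^ m)` → out = 61
So z = 52

Answer: 52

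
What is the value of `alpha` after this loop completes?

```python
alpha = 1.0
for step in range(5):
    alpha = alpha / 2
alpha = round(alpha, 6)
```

Halving LR 5 times: 1 / 2^5
`alpha` takes the values: 1.0 → 0.5 → 0.25 → 0.125 → 0.0625 → 0.03125

Answer: 0.03125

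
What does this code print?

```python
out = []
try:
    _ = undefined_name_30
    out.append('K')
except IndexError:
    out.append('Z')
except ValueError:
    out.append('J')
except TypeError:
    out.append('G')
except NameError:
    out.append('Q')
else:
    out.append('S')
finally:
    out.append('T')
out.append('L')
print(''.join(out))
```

Execution trace: 'Q' (except NameError) → 'T' (finally) → 'L' (after the try/except). Output: QTL

Answer: QTL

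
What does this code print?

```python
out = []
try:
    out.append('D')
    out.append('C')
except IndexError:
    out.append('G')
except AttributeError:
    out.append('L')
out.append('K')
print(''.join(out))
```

Execution trace: 'D' (try body) → 'C' (try body, no exception) → 'K' (after the try/except). Output: DCK

Answer: DCK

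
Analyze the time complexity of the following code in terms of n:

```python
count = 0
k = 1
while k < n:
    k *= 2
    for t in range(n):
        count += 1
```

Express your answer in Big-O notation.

Each loop level contributes: log n × n. Multiplying the contributions gives O(n log n).

Answer: O(n log n)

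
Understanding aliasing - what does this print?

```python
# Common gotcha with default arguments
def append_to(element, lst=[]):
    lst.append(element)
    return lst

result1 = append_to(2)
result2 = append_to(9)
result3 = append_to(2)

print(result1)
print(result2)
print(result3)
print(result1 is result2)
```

Key concept: mutable default argument gotcha.
Step by step:
`result1 = append_to(2)` → result1 = [2]
`result2 = append_to(9)` → result1 = [2, 9] (same object as result2); result2 = [2, 9] (same object as result1)
`result3 = append_to(2)` → result1 = [2, 9, 2] (same object as result2, result3); result2 = [2, 9, 2] (same object as result1, result3); result3 = [2, 9, 2] (same object as result1, result2)
`print(result1)` → prints [2, 9, 2]
`print(result2)` → prints [2, 9, 2]
`print(result3)` → prints [2, 9, 2]
`print(result1 is result2)` → prints True

Answer:
[2, 9, 2]
[2, 9, 2]
[2, 9, 2]
True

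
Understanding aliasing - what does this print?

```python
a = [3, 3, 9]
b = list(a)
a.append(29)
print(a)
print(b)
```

Key concept: list() constructor creates copy.
Step by step:
`a = [3, 3, 9]` → a = [3, 3, 9]
`b = list(a)` → b = [3, 3, 9]
`a.append(29)` → a = [3, 3, 9, 29]
`print(a)` → prints [3, 3, 9, 29]
`print(b)` → prints [3, 3, 9]

Answer:
[3, 3, 9, 29]
[3, 3, 9]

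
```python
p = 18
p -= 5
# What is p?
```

Trace:
`p = 18` → p = 18
`p -= 5` → p = 13
So p = 13

Answer: 13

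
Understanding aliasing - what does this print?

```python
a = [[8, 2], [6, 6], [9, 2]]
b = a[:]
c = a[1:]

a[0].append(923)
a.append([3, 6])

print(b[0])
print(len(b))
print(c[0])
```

Key concept: slice with nested mutation.
Step by step:
`a = [[8, 2], [6, 6], [9, 2]]` → a = [[8, 2], [6, 6], [9, 2]]
`b = a[:]` → b = [[8, 2], [6, 6], [9, 2]]
`c = a[1:]` → c = [[6, 6], [9, 2]]
`a[0].append(923)` → a = [[8, 2, 923], [6, 6], [9, 2]]; b = [[8, 2, 923], [6, 6], [9, 2]]
`a.append([3, 6])` → a = [[8, 2, 923], [6, 6], [9, 2], [3, 6]]
`print(b[0])` → prints [8, 2, 923]
`print(len(b))` → prints 3
`print(c[0])` → prints [6, 6]

Answer:
[8, 2, 923]
3
[6, 6]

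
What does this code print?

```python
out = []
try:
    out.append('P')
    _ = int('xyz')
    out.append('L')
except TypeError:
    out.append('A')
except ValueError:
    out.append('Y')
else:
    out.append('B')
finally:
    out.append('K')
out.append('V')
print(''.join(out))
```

Execution trace: 'P' (try body) → 'Y' (except ValueError) → 'K' (finally) → 'V' (after the try/except). Output: PYKV

Answer: PYKV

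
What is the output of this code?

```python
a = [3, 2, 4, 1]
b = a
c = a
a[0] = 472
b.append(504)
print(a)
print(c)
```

Key concept: multiple aliases.
Step by step:
`a = [3, 2, 4, 1]` → a = [3, 2, 4, 1]
`b = a` → b = [3, 2, 4, 1] (same object as a)
`c = a` → c = [3, 2, 4, 1] (same object as a, b)
`a[0] = 472` → a = [472, 2, 4, 1] (same object as b, c); b = [472, 2, 4, 1] (same object as a, c); c = [472, 2, 4, 1] (same object as a, b)
`b.append(504)` → a = [472, 2, 4, 1, 504] (same object as b, c); b = [472, 2, 4, 1, 504] (same object as a, c); c = [472, 2, 4, 1, 504] (same object as a, b)
`print(a)` → prints [472, 2, 4, 1, 504]
`print(c)` → prints [472, 2, 4, 1, 504]

Answer:
[472, 2, 4, 1, 504]
[472, 2, 4, 1, 504]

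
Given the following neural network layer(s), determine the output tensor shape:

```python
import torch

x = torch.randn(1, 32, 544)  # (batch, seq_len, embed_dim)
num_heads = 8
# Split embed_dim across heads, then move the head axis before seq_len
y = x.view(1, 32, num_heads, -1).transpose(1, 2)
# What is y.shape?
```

Input: (1, 32, 544) -> head_dim = 544 // 8 = 68; after view: (1, 32, 8, 68) -> after transpose(1, 2): (1, 8, 32, 68) -> Output: (1, 8, 32, 68)

Answer: (1, 8, 32, 68)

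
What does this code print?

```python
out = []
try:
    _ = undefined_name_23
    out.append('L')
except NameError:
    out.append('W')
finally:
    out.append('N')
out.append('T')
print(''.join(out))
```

Execution trace: 'W' (except NameError) → 'N' (finally) → 'T' (after the try/except). Output: WNT

Answer: WNT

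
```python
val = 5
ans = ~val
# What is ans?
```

Trace:
`val = 5` → val = 5
`ans = ~val` → ans = -6
So ans = -6

Answer: -6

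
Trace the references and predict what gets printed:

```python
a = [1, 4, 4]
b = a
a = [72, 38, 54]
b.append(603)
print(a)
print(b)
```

Key concept: rebinding vs mutation: a is rebound to a new list, b still points at the original.
Step by step:
`a = [1, 4, 4]` → a = [1, 4, 4]
`b = a` → b = [1, 4, 4] (same object as a)
`a = [72, 38, 54]` → a = [72, 38, 54]
`b.append(603)` → b = [1, 4, 4, 603]
`print(a)` → prints [72, 38, 54]
`print(b)` → prints [1, 4, 4, 603]

Answer:
[72, 38, 54]
[1, 4, 4, 603]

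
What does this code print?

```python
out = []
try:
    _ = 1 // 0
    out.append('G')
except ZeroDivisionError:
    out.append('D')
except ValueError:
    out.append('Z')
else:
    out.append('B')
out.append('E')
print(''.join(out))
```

Execution trace: 'D' (except ZeroDivisionError) → 'E' (after the try/except). Output: DE

Answer: DE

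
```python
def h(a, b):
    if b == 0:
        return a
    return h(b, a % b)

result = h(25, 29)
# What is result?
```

h(25, 29) -> h(29, 25) -> h(25, 4) -> h(4, 1) -> h(1, 0) -> 1

Answer: 1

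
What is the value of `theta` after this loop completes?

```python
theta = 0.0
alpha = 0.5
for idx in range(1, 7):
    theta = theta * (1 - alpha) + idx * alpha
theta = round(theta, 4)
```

Moving average with lr=0.5
`theta` takes the values: 0.0 → 0.5 → 1.25 → 2.125 → 3.0625 → 4.03125 → 5.015625 → 5.0156

Answer: 5.0156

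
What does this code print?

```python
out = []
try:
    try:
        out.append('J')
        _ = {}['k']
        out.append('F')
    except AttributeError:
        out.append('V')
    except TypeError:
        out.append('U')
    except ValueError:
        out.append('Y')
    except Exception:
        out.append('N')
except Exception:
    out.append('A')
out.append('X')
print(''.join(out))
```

Execution trace: 'J' (inner try body) → 'N' (inner except Exception) → 'X' (after the try/except). Output: JNX

Answer: JNX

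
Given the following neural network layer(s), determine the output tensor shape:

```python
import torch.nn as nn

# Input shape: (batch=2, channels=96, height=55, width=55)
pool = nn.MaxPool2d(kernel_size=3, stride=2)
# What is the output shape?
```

Input: (2, 96, 55, 55) -> Output: (2, 96, 27, 27)

Answer: (2, 96, 27, 27)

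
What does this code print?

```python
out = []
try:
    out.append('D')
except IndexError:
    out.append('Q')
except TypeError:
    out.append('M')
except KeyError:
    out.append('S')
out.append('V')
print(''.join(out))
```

Execution trace: 'D' (try body, no exception) → 'V' (after the try/except). Output: DV

Answer: DV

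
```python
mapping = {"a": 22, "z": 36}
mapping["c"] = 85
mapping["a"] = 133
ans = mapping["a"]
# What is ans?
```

Trace:
`mapping = {"a": 22, "z": 36}` → mapping = {'a': 22, 'z': 36}
`mapping["c"] = 85` → mapping = {'a': 22, 'z': 36, 'c': 85}
`mapping["a"] = 133` → mapping = {'a': 133, 'z': 36, 'c': 85}
`ans = mapping["a"]` → ans = 133
So ans = 133

Answer: 133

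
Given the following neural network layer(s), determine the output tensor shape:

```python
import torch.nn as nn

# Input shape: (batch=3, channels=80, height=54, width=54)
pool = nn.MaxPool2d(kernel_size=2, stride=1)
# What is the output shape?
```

Input: (3, 80, 54, 54) -> Output: (3, 80, 53, 53)

Answer: (3, 80, 53, 53)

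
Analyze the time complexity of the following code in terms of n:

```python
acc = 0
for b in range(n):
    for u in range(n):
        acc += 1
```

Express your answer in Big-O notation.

Each loop level contributes: n × n. Multiplying the contributions gives O(n^2).

Answer: O(n^2)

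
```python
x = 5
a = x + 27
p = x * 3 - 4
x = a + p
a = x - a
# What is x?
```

Trace:
`x = 5` → x = 5
`a = x + 27` → a = 32
`p = x * 3 - 4` → p = 11
`x = a + p` → x = 43
`a = x - a` → a = 11
So x = 43

Answer: 43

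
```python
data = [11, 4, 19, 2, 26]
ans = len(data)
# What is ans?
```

Trace:
`data = [11, 4, 19, 2, 26]` → data = [11, 4, 19, 2, 26]
`ans = len(data)` → ans = 5
So ans = 5

Answer: 5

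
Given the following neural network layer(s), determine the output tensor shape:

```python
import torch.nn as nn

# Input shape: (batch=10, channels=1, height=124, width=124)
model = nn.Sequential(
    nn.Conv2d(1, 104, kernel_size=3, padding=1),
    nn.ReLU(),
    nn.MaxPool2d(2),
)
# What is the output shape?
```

Input: (10, 1, 124, 124) -> after Conv2d: (10, 104, 124, 124) -> after ReLU: (10, 104, 124, 124) -> Output: (10, 104, 62, 62)

Answer: (10, 104, 62, 62)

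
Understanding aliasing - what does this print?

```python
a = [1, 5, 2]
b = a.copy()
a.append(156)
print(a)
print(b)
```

Key concept: list.copy() creates independent copy.
Step by step:
`a = [1, 5, 2]` → a = [1, 5, 2]
`b = a.copy()` → b = [1, 5, 2]
`a.append(156)` → a = [1, 5, 2, 156]
`print(a)` → prints [1, 5, 2, 156]
`print(b)` → prints [1, 5, 2]

Answer:
[1, 5, 2, 156]
[1, 5, 2]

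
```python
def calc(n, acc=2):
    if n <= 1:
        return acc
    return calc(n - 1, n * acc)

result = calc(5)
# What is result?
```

Accumulator trace (n, acc): (5, 2) -> (4, 10) -> (3, 40) -> (2, 120) -> (1, 240) -> return 240

Answer: 240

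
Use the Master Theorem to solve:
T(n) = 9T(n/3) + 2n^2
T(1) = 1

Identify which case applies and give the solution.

a=9, b=3, f(n)=2n^2. log_3(9) = 2. Since c=2 = 2, Case 2 applies: T(n) = Θ(n^log_b(a) · log n) = O(n^2 log n).

Answer: O(n^2 log n) - Case 2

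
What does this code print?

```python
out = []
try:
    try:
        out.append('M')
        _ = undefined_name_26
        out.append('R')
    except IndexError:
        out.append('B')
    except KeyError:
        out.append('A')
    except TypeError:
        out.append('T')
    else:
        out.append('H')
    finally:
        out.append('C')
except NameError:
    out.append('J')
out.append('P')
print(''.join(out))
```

Execution trace: 'M' (inner try body) → 'C' (inner finally) → 'J' (outer except NameError) → 'P' (after the try/except). Output: MCJP

Answer: MCJP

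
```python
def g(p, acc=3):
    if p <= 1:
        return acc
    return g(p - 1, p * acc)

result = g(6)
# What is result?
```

Accumulator trace (n, acc): (6, 3) -> (5, 18) -> (4, 90) -> (3, 360) -> (2, 1080) -> (1, 2160) -> return 2160

Answer: 2160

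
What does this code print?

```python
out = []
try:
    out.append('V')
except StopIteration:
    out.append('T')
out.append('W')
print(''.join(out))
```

Execution trace: 'V' (try body, no exception) → 'W' (after the try/except). Output: VW

Answer: VW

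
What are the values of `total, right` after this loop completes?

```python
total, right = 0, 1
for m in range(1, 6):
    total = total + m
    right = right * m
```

Sum and factorial of 1 to 5
`total, right` takes the values: (0, 1) → (1, 1) → (3, 1) → (3, 2) → (6, 2) → (6, 6) → (10, 6) → (10, 24) → (15, 24) → (15, 120)

Answer: 15, 120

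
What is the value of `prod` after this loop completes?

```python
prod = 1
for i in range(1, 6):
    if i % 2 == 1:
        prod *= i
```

Product of odd numbers 1 to 5
`prod` takes the values: 1 → 3 → 15

Answer: 15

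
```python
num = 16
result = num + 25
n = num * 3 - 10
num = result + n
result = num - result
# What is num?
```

Trace:
`num = 16` → num = 16
`result = num + 25` → result = 41
`n = num * 3 - 10` → n = 38
`num = result + n` → num = 79
`result = num - result` → result = 38
So num = 79

Answer: 79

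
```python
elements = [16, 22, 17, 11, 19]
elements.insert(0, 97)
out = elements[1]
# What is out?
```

Trace:
`elements = [16, 22, 17, 11, 19]` → elements = [16, 22, 17, 11, 19]
`elements.insert(0, 97)` → elements = [97, 16, 22, 17, 11, 19]
`out = elements[1]` → out = 16
So out = 16

Answer: 16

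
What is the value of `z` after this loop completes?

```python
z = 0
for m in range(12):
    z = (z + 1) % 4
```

Increment mod 4, 12 times = 0
`z` takes the values: 0 → 1 → 2 → 3 → 0 → 1 → 2 → 3 → 0 → 1 → 2 → 3 → 0

Answer: 0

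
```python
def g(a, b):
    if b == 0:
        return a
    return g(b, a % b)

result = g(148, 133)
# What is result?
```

g(148, 133) -> g(133, 15) -> g(15, 13) -> g(13, 2) -> g(2, 1) -> g(1, 0) -> 1

Answer: 1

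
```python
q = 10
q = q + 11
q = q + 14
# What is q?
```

Trace:
`q = 10` → q = 10
`q = q + 11` → q = 21
`q = q + 14` → q = 35
So q = 35

Answer: 35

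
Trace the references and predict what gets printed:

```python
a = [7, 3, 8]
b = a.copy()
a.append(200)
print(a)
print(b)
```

Key concept: list.copy() creates independent copy.
Step by step:
`a = [7, 3, 8]` → a = [7, 3, 8]
`b = a.copy()` → b = [7, 3, 8]
`a.append(200)` → a = [7, 3, 8, 200]
`print(a)` → prints [7, 3, 8, 200]
`print(b)` → prints [7, 3, 8]

Answer:
[7, 3, 8, 200]
[7, 3, 8]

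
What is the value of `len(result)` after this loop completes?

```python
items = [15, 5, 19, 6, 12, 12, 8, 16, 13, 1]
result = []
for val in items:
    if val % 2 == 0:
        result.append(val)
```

Count even numbers in [15, 5, 19, 6, 12, 12, 8, 16, 13, 1]
`result` takes the values: [] → [6] → [6, 12] → [6, 12, 12] → [6, 12, 12, 8] → [6, 12, 12, 8, 16]
So `len(result)` = 5

Answer: 5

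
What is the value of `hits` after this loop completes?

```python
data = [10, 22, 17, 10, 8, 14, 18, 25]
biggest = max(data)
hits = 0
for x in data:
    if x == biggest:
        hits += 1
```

Count of max value 25 in [10, 22, 17, 10, 8, 14, 18, 25]
`hits` takes the values: 0 → 1

Answer: 1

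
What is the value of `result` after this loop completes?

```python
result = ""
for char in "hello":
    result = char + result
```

Reverse 'hello'
`result` takes the values: "" → "h" → "eh" → "leh" → "lleh" → "olleh"

Answer: "olleh"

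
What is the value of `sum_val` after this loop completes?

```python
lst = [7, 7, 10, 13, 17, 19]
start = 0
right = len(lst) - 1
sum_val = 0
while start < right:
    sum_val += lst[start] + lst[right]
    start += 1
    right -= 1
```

Sum of pairs from ends
`sum_val` takes the values: 0 → 26 → 50 → 73

Answer: 73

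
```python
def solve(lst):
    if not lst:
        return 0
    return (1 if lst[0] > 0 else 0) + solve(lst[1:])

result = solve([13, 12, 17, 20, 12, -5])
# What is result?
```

Count of positive elements in [13, 12, 17, 20, 12, -5] = 5

Answer: 5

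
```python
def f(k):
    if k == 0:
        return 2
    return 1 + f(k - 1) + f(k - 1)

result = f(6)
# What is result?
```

f(k) = 1 + 2·f(k-1), f(0)=2. Closed form: (2+1)·2^6 - 1 = 191.

Answer: 191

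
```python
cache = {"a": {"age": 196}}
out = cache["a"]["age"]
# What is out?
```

Trace:
`cache = {"a": {"age": 196}}` → cache = {'a': {'age': 196}}
`out = cache["a"]["age"]` → out = 196
So out = 196

Answer: 196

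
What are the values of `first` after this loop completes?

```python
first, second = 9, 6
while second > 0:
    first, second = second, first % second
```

GCD of 9 and 6
`first` takes the values: 9 → 6 → 3

Answer: 3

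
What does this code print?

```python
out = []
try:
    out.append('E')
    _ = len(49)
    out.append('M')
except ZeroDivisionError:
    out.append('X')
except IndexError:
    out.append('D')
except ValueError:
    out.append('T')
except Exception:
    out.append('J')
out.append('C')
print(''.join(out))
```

Execution trace: 'E' (try body) → 'J' (except Exception) → 'C' (after the try/except). Output: EJC

Answer: EJC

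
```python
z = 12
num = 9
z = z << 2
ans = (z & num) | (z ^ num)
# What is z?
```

Trace:
`z = 12` → z = 12
`num = 9` → num = 9
`z = z << 2` → z = 48
`ans = (z & num) | (z ^ num)` → ans = 57
So z = 48

Answer: 48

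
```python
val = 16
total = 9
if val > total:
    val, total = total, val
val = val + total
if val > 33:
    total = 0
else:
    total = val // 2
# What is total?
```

Trace:
`val = 16` → val = 16
`total = 9` → total = 9
`if val > total: ...` → val > total is True → val = 9; total = 16
`val = val + total` → val = 25
`if val > 33: ...` → val > 33 is False, take else branch → total = 12
So total = 12

Answer: 12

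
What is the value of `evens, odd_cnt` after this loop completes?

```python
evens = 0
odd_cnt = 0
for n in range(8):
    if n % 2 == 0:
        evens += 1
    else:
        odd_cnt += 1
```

Count evens and odds in range(8)
`evens, odd_cnt` takes the values: (0, 0) → (1, 0) → (1, 1) → (2, 1) → (2, 2) → (3, 2) → (3, 3) → (4, 3) → (4, 4)

Answer: 4, 4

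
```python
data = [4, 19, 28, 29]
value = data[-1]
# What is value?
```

Trace:
`data = [4, 19, 28, 29]` → data = [4, 19, 28, 29]
`value = data[-1]` → value = 29
So value = 29

Answer: 29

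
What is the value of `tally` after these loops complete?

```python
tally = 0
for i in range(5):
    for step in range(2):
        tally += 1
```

5 * 2 = 10
`tally` takes the values: 0 → 1 → 2 → 3 → 4 → 5 → 6 → 7 → 8 → 9 → 10

Answer: 10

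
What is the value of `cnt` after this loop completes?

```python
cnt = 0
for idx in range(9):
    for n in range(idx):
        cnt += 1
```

Triangle number: 0+1+2+...+8
`cnt` takes the values: 0 → 1 → 2 → 3 → 4 → 5 → 6 → 7 → 8 → 9 → 10 → 11 → 12 → 13 → 14 → 15 → 16 → 17 → 18 → 19 → 20 → 21 → 22 → 23 → 24 → 25 → 26 → 27 → 28 → 29 → 30 → 31 → 32 → 33 → 34 → 35 → 36

Answer: 36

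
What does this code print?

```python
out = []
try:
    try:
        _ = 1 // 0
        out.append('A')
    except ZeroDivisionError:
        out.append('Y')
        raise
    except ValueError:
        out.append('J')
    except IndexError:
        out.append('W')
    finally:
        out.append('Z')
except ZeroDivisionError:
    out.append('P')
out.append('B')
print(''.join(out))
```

Execution trace: 'Y' (inner except ZeroDivisionError) → 'Z' (inner finally) → 'P' (outer except ZeroDivisionError) → 'B' (after the try/except). Output: YZPB

Answer: YZPB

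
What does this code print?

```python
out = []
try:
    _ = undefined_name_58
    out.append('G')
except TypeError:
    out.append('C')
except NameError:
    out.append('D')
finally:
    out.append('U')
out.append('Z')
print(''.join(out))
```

Execution trace: 'D' (except NameError) → 'U' (finally) → 'Z' (after the try/except). Output: DUZ

Answer: DUZ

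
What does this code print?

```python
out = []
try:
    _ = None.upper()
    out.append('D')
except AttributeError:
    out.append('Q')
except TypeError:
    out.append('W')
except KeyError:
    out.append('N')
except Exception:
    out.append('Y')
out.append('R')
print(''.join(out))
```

Execution trace: 'Q' (except AttributeError) → 'R' (after the try/except). Output: QR

Answer: QR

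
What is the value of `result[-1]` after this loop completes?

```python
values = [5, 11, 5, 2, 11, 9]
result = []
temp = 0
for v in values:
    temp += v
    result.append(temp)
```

Cumulative sum ends at 43
`result` takes the values: [] → [5] → [5, 16] → [5, 16, 21] → [5, 16, 21, 23] → [5, 16, 21, 23, 34] → [5, 16, 21, 23, 34, 43]
So `result[-1]` = 43

Answer: 43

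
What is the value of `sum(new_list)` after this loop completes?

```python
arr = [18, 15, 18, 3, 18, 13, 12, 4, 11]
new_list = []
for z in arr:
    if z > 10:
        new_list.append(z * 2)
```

Sum of doubled values > 10
`new_list` takes the values: [] → [36] → [36, 30] → [36, 30, 36] → [36, 30, 36, 36] → [36, 30, 36, 36, 26] → [36, 30, 36, 36, 26, 24] → [36, 30, 36, 36, 26, 24, 22]
So `sum(new_list)` = 210

Answer: 210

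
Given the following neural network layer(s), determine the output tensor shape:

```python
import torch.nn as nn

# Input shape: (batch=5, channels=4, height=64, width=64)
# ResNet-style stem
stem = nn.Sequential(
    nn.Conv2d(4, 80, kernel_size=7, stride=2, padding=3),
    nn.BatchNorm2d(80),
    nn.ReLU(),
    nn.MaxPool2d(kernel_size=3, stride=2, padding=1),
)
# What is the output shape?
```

Input: (5, 4, 64, 64) -> after Conv2d 7x7 stride=2: (5, 80, 32, 32) -> Output: (5, 80, 16, 16)

Answer: (5, 80, 16, 16)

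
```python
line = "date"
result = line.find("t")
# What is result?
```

Trace:
`line = "date"` → line = 'date'
`result = line.find("t")` → result = 2
So result = 2

Answer: 2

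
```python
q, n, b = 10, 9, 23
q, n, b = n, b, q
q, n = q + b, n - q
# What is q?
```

Trace:
`q, n, b = 10, 9, 23` → q = 10; n = 9; b = 23
`q, n, b = n, b, q` → q = 9; n = 23; b = 10
`q, n = q + b, n - q` → q = 19; n = 14
So q = 19

Answer: 19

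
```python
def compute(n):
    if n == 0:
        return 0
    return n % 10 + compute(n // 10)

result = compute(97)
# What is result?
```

Sum of digits of 97: 7 + 9 = 16

Answer: 16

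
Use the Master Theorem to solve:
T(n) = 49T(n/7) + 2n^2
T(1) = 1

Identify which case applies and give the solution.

a=49, b=7, f(n)=2n^2. log_7(49) = 2. Since c=2 = 2, Case 2 applies: T(n) = Θ(n^log_b(a) · log n) = O(n^2 log n).

Answer: O(n^2 log n) - Case 2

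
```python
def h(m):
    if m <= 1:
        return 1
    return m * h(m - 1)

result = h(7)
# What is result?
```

h(7) = 7 * 6 * 5 * 4 * 3 * 2 * 1 = 5040

Answer: 5040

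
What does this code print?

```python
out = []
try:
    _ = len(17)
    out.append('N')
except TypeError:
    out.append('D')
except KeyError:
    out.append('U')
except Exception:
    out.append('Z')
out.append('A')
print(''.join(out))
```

Execution trace: 'D' (except TypeError) → 'A' (after the try/except). Output: DA

Answer: DA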